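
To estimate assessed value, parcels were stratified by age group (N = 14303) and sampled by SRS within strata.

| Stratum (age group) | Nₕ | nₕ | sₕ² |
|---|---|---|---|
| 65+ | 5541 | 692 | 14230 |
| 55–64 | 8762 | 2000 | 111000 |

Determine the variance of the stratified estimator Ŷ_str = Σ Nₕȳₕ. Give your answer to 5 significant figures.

3.8408 × 10^9

Var(Ŷ_str) = Σₕ Nₕ²(1 − fₕ)sₕ²/nₕ.
65+: 5541²·(1 − 692/5541)·14230/692 = 5.5250872 × 10^8.
55–64: 8762²·(1 − 2000/8762)·111000/2000 = 3.2882997 × 10^9.
Sum = 3.8408084 × 10^9.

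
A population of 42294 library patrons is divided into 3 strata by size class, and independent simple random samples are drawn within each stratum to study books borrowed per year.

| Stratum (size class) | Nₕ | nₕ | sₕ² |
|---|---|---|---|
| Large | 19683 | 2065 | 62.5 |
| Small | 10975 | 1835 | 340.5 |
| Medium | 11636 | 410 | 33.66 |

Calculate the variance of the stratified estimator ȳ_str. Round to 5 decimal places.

Var(ȳ_str) = Σₕ Wₕ²(1 − fₕ)sₕ²/nₕ with Wₕ = Nₕ/N, N = 42294.
Large: Wₕ = 0.46538516; term = 0.46538516²·(1 − 0.10491287)·62.5/2065 = 0.0058674627.
Small: Wₕ = 0.25949307; term = 0.25949307²·(1 − 0.16719818)·340.5/1835 = 0.010405771.
Medium: Wₕ = 0.27512177; term = 0.27512177²·(1 − 0.03523548)·33.66/410 = 0.0059951697.
Sum = 0.022268403.

0.02227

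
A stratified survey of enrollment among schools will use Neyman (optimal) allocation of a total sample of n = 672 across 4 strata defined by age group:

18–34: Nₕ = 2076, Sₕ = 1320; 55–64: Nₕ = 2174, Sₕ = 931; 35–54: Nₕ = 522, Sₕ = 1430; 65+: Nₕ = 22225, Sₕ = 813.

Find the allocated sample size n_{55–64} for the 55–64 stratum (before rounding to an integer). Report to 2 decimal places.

57.68

Neyman allocation: nₕ = n·NₕSₕ / Σⱼ NⱼSⱼ.
Σ NⱼSⱼ = 2076·1320 + 2174·931 + 522·1430 + 22225·813 = 2.3579699 × 10^7.
n_{55–64} = 672·2174·931 / (2.3579699 × 10^7) = 57.68.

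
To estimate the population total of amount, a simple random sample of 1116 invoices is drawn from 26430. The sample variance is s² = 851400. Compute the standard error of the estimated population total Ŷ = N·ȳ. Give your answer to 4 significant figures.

714400

Var(Ŷ) = N²·Var(ȳ) = N²·(1 − n/N)·s²/n.
f = 1116/26430 = 0.04222474; Var(ȳ) = 0.95777526·851400/1116 = 730.68983.
Var(Ŷ) = 26430² · 730.68983 = 5.1041965 × 10^11.
SE(Ŷ) = √(5.1041965 × 10^11) = 714400.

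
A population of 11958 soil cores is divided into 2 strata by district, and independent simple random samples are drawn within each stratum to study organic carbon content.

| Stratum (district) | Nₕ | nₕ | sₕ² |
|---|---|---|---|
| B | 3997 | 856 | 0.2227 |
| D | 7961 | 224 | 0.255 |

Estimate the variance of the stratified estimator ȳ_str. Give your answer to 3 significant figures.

5.13 × 10^-4

Var(ȳ_str) = Σₕ Wₕ²(1 − fₕ)sₕ²/nₕ with Wₕ = Nₕ/N, N = 11958.
B: Wₕ = 0.33425322; term = 0.33425322²·(1 − 0.21416062)·0.2227/856 = 2.2841859 × 10^-5.
D: Wₕ = 0.66574678; term = 0.66574678²·(1 − 0.02813717)·0.255/224 = 4.9036028 × 10^-4.
Sum = 5.1320214 × 10^-4.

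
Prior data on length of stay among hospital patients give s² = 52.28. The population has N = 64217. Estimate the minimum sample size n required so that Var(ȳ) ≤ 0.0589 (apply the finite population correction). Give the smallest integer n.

Without fpc, n₀ = s²/D = 52.28/0.0589 = 887.6061.
With fpc, (1 − n/N)·s²/n ≤ D requires n ≥ n₀/(1 + n₀/N) = 887.6061/(1 + 887.6061/64217) = 875.5049.
Rounding up, n = 876.

876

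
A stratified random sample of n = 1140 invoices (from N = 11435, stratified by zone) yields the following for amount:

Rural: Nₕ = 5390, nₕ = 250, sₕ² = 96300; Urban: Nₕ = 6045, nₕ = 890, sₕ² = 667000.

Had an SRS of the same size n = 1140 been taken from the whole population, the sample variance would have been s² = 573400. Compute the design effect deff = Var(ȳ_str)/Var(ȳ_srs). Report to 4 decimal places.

0.5746

Var(ȳ_str) = Σ Wₕ²(1−fₕ)sₕ²/nₕ with Wₕ = Nₕ/11435:
  Rural: (5390/11435)²·(1−250/5390)·96300/250 = 81.614218
  Urban: (6045/11435)²·(1−890/6045)·667000/890 = 178.60288
  → Var(ȳ_str) = 260.2171.
Var(ȳ_srs) = (1 − 1140/11435)·573400/1140 = 452.83816.
deff = 260.2171 / 452.83816 = 0.5746.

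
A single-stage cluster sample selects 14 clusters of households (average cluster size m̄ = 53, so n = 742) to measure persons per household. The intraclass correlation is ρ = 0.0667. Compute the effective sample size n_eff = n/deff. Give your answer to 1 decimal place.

deff = 1 + (53 − 1)·0.0667 = 1 + 3.4684 = 4.4684.
n_eff = 742 / 4.4684 = 166.1.

166.1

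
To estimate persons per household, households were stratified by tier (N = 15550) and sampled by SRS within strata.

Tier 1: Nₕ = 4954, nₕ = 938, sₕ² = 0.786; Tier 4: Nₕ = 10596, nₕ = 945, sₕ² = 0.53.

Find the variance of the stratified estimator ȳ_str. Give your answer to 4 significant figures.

3.061 × 10^-4

Var(ȳ_str) = Σₕ Wₕ²(1 − fₕ)sₕ²/nₕ with Wₕ = Nₕ/N, N = 15550.
Tier 1: Wₕ = 0.31858521; term = 0.31858521²·(1 − 0.18934195)·0.786/938 = 6.8945929 × 10^-5.
Tier 4: Wₕ = 0.68141479; term = 0.68141479²·(1 − 0.08918460)·0.53/945 = 2.3719064 × 10^-4.
Sum = 3.0613657 × 10^-4.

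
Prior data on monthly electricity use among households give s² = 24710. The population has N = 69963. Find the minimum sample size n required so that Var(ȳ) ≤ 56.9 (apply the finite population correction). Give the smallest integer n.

Without fpc, n₀ = s²/D = 24710/56.9 = 434.2707.
With fpc, (1 − n/N)·s²/n ≤ D requires n ≥ n₀/(1 + n₀/N) = 434.2707/(1 + 434.2707/69963) = 431.5917.
Rounding up, n = 432.

432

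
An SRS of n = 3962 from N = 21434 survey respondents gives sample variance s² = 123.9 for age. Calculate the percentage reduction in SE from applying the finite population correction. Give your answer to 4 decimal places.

f = n/N = 3962/21434 = 0.18484651.
SE_no-fpc = √(s²/n) = 0.17683915; SE_fpc = √((1−f)s²/n) = 0.15966073.
Ratio = √(1−f) = 0.90285851. Reduction = 100·(1 − 0.90285851) = 9.7141%.

9.7141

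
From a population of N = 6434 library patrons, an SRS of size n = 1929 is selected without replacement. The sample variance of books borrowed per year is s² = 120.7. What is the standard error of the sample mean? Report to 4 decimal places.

Under SRS without replacement, Var(ȳ) = (1 − f)·s²/n with f = n/N = 1929/6434 = 0.29981349.
Var(ȳ) = (1 − 0.29981349)·120.7/1929 = 0.70018651·0.06257128 = 0.043811566.
SE(ȳ) = √(0.043811566) = 0.2093.

0.2093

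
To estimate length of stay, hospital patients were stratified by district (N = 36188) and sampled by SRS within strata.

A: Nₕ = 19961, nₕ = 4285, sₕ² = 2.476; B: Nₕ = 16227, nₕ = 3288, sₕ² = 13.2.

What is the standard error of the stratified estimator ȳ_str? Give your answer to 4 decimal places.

Var(ȳ_str) = Σₕ Wₕ²(1 − fₕ)sₕ²/nₕ with Wₕ = Nₕ/N, N = 36188.
A: Wₕ = 0.55159169; term = 0.55159169²·(1 − 0.21466860)·2.476/4285 = 1.3806646 × 10^-4.
B: Wₕ = 0.44840831; term = 0.44840831²·(1 − 0.20262525)·13.2/3288 = 6.4365316 × 10^-4.
Sum = 7.8171962 × 10^-4.
SE = √(7.8171962 × 10^-4) = 0.0280.

0.0280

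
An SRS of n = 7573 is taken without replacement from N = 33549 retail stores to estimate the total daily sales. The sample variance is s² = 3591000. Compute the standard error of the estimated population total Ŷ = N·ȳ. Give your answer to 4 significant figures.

642800

Var(Ŷ) = N²·Var(ȳ) = N²·(1 − n/N)·s²/n.
f = 7573/33549 = 0.22572953; Var(ȳ) = 0.77427047·3591000/7573 = 367.14714.
Var(Ŷ) = 33549² · 367.14714 = 4.132371 × 10^11.
SE(Ŷ) = √(4.132371 × 10^11) = 642800.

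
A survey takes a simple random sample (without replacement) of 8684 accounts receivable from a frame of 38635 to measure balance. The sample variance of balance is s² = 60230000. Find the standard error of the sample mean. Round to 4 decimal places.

Under SRS without replacement, Var(ȳ) = (1 − f)·s²/n with f = n/N = 8684/38635 = 0.22477029.
Var(ȳ) = (1 − 0.22477029)·60230000/8684 = 0.77522971·6935.7439 = 5376.7948.
SE(ȳ) = √(5376.7948) = 73.3266.

73.3266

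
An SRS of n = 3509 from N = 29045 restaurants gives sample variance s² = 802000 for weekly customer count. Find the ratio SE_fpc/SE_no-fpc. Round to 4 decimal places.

0.9376

f = n/N = 3509/29045 = 0.12081253.
SE_no-fpc = √(s²/n) = 15.11804; SE_fpc = √((1−f)s²/n) = 14.17543.
Ratio = √(1−f) = 0.93764997.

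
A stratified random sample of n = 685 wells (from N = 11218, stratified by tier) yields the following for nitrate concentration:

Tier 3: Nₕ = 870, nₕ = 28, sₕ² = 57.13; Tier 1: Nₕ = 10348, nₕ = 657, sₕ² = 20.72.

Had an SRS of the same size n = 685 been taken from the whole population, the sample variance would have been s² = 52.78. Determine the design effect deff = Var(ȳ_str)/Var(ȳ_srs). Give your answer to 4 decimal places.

Var(ȳ_str) = Σ Wₕ²(1−fₕ)sₕ²/nₕ with Wₕ = Nₕ/11218:
  Tier 3: (870/11218)²·(1−28/870)·57.13/28 = 0.011876998
  Tier 1: (10348/11218)²·(1−657/10348)·20.72/657 = 0.025131507
  → Var(ȳ_str) = 0.037008505.
Var(ȳ_srs) = (1 − 685/11218)·52.78/685 = 0.072346156.
deff = 0.037008505 / 0.072346156 = 0.5115.

0.5115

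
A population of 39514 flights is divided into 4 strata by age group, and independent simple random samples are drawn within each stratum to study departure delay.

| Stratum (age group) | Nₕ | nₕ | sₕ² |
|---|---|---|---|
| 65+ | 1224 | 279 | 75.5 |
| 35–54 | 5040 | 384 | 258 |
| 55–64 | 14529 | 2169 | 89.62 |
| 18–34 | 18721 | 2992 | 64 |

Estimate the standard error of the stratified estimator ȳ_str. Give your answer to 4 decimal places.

Var(ȳ_str) = Σₕ Wₕ²(1 − fₕ)sₕ²/nₕ with Wₕ = Nₕ/N, N = 39514.
65+: Wₕ = 0.03097636; term = 0.03097636²·(1 − 0.22794118)·75.5/279 = 2.0047212 × 10^-4.
35–54: Wₕ = 0.12754973; term = 0.12754973²·(1 − 0.07619048)·258/384 = 0.010097875.
55–64: Wₕ = 0.36769246; term = 0.36769246²·(1 − 0.14928763)·89.62/2169 = 0.0047522315.
18–34: Wₕ = 0.47378144; term = 0.47378144²·(1 − 0.15982052)·64/2992 = 0.004034099.
Sum = 0.019084678.
SE = √(0.019084678) = 0.1381.

0.1381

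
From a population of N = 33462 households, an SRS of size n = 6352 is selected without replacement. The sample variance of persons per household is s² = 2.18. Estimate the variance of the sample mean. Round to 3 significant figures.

2.78 × 10^-4

Under SRS without replacement, Var(ȳ) = (1 − f)·s²/n with f = n/N = 6352/33462 = 0.18982727.
Var(ȳ) = (1 − 0.18982727)·2.18/6352 = 0.81017273·3.4319899 × 10^-4 = 2.7805047 × 10^-4.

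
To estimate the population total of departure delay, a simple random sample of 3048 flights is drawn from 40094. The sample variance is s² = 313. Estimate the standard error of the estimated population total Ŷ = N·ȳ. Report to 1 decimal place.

Var(Ŷ) = N²·Var(ȳ) = N²·(1 − n/N)·s²/n.
f = 3048/40094 = 0.07602135; Var(ȳ) = 0.92397865·313/3048 = 0.094883634.
Var(Ŷ) = 40094² · 0.094883634 = 1.5252818 × 10^8.
SE(Ŷ) = √(1.5252818 × 10^8) = 12350.2.

12350.2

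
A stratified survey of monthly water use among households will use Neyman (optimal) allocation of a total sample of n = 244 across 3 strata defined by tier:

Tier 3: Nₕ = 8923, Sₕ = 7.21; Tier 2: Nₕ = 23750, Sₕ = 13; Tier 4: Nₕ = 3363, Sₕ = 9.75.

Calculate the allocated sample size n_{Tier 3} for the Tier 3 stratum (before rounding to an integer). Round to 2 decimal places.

Neyman allocation: nₕ = n·NₕSₕ / Σⱼ NⱼSⱼ.
Σ NⱼSⱼ = 8923·7.21 + 23750·13 + 3363·9.75 = 405874.08.
n_{Tier 3} = 244·8923·7.21 / 405874.08 = 38.68.

38.68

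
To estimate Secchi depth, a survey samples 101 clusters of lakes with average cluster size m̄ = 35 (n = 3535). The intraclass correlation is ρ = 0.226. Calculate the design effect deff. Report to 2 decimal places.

deff = 1 + (35 − 1)·0.226 = 1 + 7.684 = 8.684.

8.68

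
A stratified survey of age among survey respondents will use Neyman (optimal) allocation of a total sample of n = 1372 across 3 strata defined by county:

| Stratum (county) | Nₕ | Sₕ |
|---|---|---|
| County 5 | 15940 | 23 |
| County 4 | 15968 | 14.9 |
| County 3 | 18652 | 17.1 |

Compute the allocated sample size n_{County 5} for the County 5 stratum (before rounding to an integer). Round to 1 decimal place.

544.7

Neyman allocation: nₕ = n·NₕSₕ / Σⱼ NⱼSⱼ.
Σ NⱼSⱼ = 15940·23 + 15968·14.9 + 18652·17.1 = 923492.4.
n_{County 5} = 1372·15940·23 / 923492.4 = 544.7.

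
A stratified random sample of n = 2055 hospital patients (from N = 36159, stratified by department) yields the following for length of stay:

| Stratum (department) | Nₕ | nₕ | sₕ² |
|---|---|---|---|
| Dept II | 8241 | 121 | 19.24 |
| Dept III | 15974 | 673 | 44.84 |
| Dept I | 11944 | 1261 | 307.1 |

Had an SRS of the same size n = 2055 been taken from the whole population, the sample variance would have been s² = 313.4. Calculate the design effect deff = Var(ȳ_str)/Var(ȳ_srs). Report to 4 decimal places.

0.3084

Var(ȳ_str) = Σ Wₕ²(1−fₕ)sₕ²/nₕ with Wₕ = Nₕ/36159:
  Dept II: (8241/36159)²·(1−121/8241)·19.24/121 = 0.0081380962
  Dept III: (15974/36159)²·(1−673/15974)·44.84/673 = 0.012455215
  Dept I: (11944/36159)²·(1−1261/11944)·307.1/1261 = 0.023767031
  → Var(ȳ_str) = 0.044360342.
Var(ȳ_srs) = (1 − 2055/36159)·313.4/2055 = 0.14383881.
deff = 0.044360342 / 0.14383881 = 0.3084.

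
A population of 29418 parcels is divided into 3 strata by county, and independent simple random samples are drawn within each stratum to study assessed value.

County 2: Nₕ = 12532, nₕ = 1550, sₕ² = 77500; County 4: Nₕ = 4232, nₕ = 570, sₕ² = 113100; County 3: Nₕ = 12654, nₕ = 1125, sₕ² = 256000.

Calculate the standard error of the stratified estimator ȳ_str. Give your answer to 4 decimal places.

Var(ȳ_str) = Σₕ Wₕ²(1 − fₕ)sₕ²/nₕ with Wₕ = Nₕ/N, N = 29418.
County 2: Wₕ = 0.42599769; term = 0.42599769²·(1 − 0.12368337)·77500/1550 = 7.9514355.
County 4: Wₕ = 0.14385750; term = 0.14385750²·(1 − 0.13468809)·113100/570 = 3.5532475.
County 3: Wₕ = 0.43014481; term = 0.43014481²·(1 − 0.08890469)·256000/1125 = 38.360179.
Sum = 49.864862.
SE = √(49.864862) = 7.0615.

7.0615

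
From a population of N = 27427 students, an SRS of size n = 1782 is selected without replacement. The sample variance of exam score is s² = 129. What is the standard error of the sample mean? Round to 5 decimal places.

0.26017

Under SRS without replacement, Var(ȳ) = (1 − f)·s²/n with f = n/N = 1782/27427 = 0.06497247.
Var(ȳ) = (1 − 0.06497247)·129/1782 = 0.93502753·0.072390572 = 0.067687178.
SE(ȳ) = √(0.067687178) = 0.26017.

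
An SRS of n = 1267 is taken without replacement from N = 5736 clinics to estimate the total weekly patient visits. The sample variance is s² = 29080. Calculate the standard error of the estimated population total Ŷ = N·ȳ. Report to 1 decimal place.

24256.0

Var(Ŷ) = N²·Var(ȳ) = N²·(1 − n/N)·s²/n.
f = 1267/5736 = 0.22088563; Var(ȳ) = 0.77911437·29080/1267 = 17.88212.
Var(Ŷ) = 5736² · 17.88212 = 5.8835208 × 10^8.
SE(Ŷ) = √(5.8835208 × 10^8) = 24256.0.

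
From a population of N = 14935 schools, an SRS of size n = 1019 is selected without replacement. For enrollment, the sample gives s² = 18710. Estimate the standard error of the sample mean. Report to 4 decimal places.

4.1362

Under SRS without replacement, Var(ȳ) = (1 − f)·s²/n with f = n/N = 1019/14935 = 0.06822899.
Var(ȳ) = (1 − 0.06822899)·18710/1019 = 0.93177101·18.361138 = 17.108376.
SE(ȳ) = √(17.108376) = 4.1362.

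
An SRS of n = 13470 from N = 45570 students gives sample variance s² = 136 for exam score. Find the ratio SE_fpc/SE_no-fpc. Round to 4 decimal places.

0.8393

f = n/N = 13470/45570 = 0.29558920.
SE_no-fpc = √(s²/n) = 0.1004814; SE_fpc = √((1−f)s²/n) = 0.084333215.
Ratio = √(1−f) = 0.83929184.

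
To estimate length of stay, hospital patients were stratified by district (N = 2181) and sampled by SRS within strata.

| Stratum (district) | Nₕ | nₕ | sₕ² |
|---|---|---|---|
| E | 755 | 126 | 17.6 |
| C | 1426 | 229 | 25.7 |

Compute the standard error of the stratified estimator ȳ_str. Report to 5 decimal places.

0.23285

Var(ȳ_str) = Σₕ Wₕ²(1 − fₕ)sₕ²/nₕ with Wₕ = Nₕ/N, N = 2181.
E: Wₕ = 0.34617148; term = 0.34617148²·(1 − 0.16688742)·17.6/126 = 0.013945317.
C: Wₕ = 0.65382852; term = 0.65382852²·(1 − 0.16058906)·25.7/229 = 0.040271702.
Sum = 0.054217019.
SE = √(0.054217019) = 0.23285.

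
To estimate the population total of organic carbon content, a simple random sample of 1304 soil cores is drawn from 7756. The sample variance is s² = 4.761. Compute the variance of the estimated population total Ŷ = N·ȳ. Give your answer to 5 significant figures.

182710

Var(Ŷ) = N²·Var(ȳ) = N²·(1 − n/N)·s²/n.
f = 1304/7756 = 0.16812790; Var(ȳ) = 0.83187210·4.761/1304 = 0.0030372263.
Var(Ŷ) = 7756² · 0.0030372263 = 182705.98.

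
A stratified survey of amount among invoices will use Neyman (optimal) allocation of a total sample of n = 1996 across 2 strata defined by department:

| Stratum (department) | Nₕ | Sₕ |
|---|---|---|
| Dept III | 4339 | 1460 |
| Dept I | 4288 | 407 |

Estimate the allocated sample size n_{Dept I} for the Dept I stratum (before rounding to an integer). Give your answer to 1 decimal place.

431.1

Neyman allocation: nₕ = n·NₕSₕ / Σⱼ NⱼSⱼ.
Σ NⱼSⱼ = 4339·1460 + 4288·407 = 8.080156 × 10^6.
n_{Dept I} = 1996·4288·407 / (8.080156 × 10^6) = 431.1.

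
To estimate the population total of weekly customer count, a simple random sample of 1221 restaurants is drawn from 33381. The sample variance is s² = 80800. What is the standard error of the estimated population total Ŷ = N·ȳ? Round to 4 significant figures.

266500

Var(Ŷ) = N²·Var(ȳ) = N²·(1 − n/N)·s²/n.
f = 1221/33381 = 0.03657769; Var(ȳ) = 0.96342231·80800/1221 = 63.754728.
Var(Ŷ) = 33381² · 63.754728 = 7.104133 × 10^10.
SE(Ŷ) = √(7.104133 × 10^10) = 266500.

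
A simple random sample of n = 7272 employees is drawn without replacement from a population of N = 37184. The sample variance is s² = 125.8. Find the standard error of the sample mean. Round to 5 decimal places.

0.11797

Under SRS without replacement, Var(ȳ) = (1 − f)·s²/n with f = n/N = 7272/37184 = 0.19556799.
Var(ȳ) = (1 − 0.19556799)·125.8/7272 = 0.80443201·0.01729923 = 0.013916054.
SE(ȳ) = √(0.013916054) = 0.11797.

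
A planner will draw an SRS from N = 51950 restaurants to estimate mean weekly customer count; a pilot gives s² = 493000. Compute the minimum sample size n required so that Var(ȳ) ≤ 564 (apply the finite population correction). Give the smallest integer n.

Without fpc, n₀ = s²/D = 493000/564 = 874.1135.
With fpc, (1 − n/N)·s²/n ≤ D requires n ≥ n₀/(1 + n₀/N) = 874.1135/(1 + 874.1135/51950) = 859.6490.
Rounding up, n = 860.

860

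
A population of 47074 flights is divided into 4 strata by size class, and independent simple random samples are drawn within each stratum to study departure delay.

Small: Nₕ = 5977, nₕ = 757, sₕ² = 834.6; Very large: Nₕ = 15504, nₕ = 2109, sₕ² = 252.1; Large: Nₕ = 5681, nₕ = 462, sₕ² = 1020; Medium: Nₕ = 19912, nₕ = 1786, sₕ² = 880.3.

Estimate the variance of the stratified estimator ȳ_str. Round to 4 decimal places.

Var(ȳ_str) = Σₕ Wₕ²(1 − fₕ)sₕ²/nₕ with Wₕ = Nₕ/N, N = 47074.
Small: Wₕ = 0.12697030; term = 0.12697030²·(1 − 0.12665217)·834.6/757 = 0.015522943.
Very large: Wₕ = 0.32935378; term = 0.32935378²·(1 − 0.13602941)·252.1/2109 = 0.011202644.
Large: Wₕ = 0.12068233; term = 0.12068233²·(1 − 0.08132371)·1020/462 = 0.029539836.
Medium: Wₕ = 0.42299358; term = 0.42299358²·(1 − 0.08969466)·880.3/1786 = 0.08027936.
Sum = 0.13654478.

0.1365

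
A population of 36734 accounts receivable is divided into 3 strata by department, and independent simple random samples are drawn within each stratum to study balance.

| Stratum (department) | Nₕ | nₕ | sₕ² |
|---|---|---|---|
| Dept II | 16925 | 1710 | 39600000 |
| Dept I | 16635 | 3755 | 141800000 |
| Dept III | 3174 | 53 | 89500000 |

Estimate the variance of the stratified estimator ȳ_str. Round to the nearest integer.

Var(ȳ_str) = Σₕ Wₕ²(1 − fₕ)sₕ²/nₕ with Wₕ = Nₕ/N, N = 36734.
Dept II: Wₕ = 0.46074481; term = 0.46074481²·(1 − 0.10103397)·39600000/1710 = 4419.3995.
Dept I: Wₕ = 0.45285022; term = 0.45285022²·(1 − 0.22572888)·141800000/3755 = 5996.0951.
Dept III: Wₕ = 0.08640497; term = 0.08640497²·(1 − 0.01669817)·89500000/53 = 12396.852.
Sum = 22812.347.

22812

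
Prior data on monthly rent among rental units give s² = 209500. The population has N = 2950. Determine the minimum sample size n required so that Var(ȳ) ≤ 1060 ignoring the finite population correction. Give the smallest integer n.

198

Without fpc, n₀ = s²/D = 209500/1060 = 197.6415.
Rounding up, n = 198.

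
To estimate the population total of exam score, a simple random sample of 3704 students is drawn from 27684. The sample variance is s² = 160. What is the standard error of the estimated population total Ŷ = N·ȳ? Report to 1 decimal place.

Var(Ŷ) = N²·Var(ȳ) = N²·(1 − n/N)·s²/n.
f = 3704/27684 = 0.13379569; Var(ȳ) = 0.86620431·160/3704 = 0.037417033.
Var(Ŷ) = 27684² · 0.037417033 = 2.8676558 × 10^7.
SE(Ŷ) = √(2.8676558 × 10^7) = 5355.0.

5355.0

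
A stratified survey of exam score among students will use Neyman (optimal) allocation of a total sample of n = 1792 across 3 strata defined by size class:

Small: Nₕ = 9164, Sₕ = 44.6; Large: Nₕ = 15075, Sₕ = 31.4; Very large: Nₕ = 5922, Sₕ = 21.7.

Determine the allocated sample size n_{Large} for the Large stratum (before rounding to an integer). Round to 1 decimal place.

Neyman allocation: nₕ = n·NₕSₕ / Σⱼ NⱼSⱼ.
Σ NⱼSⱼ = 9164·44.6 + 15075·31.4 + 5922·21.7 = 1.0105768 × 10^6.
n_{Large} = 1792·15075·31.4 / (1.0105768 × 10^6) = 839.4.

839.4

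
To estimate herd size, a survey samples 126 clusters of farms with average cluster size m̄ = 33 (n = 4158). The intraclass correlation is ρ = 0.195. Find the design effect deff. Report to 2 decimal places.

deff = 1 + (33 − 1)·0.195 = 1 + 6.24 = 7.24.

7.24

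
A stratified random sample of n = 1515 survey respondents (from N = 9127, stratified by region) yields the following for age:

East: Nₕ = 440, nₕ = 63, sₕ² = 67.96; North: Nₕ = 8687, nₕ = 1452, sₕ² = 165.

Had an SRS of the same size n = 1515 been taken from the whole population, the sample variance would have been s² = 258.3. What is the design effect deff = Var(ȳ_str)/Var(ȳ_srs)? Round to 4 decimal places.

Var(ȳ_str) = Σ Wₕ²(1−fₕ)sₕ²/nₕ with Wₕ = Nₕ/9127:
  East: (440/9127)²·(1−63/440)·67.96/63 = 0.0021480815
  North: (8687/9127)²·(1−1452/8687)·165/1452 = 0.085737257
  → Var(ȳ_str) = 0.087885339.
Var(ȳ_srs) = (1 − 1515/9127)·258.3/1515 = 0.1421944.
deff = 0.087885339 / 0.1421944 = 0.6181.

0.6181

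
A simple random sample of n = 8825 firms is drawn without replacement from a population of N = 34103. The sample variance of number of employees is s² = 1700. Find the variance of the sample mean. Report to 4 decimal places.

Under SRS without replacement, Var(ȳ) = (1 − f)·s²/n with f = n/N = 8825/34103 = 0.25877489.
Var(ȳ) = (1 − 0.25877489)·1700/8825 = 0.74122511·0.19263456 = 0.14278557.

0.1428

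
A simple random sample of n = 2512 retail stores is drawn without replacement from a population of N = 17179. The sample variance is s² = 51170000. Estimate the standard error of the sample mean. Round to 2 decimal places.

131.88

Under SRS without replacement, Var(ȳ) = (1 − f)·s²/n with f = n/N = 2512/17179 = 0.14622504.
Var(ȳ) = (1 − 0.14622504)·51170000/2512 = 0.85377496·20370.223 = 17391.586.
SE(ȳ) = √(17391.586) = 131.88.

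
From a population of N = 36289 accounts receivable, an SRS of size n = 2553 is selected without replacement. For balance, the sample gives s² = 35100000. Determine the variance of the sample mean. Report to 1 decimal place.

Under SRS without replacement, Var(ȳ) = (1 − f)·s²/n with f = n/N = 2553/36289 = 0.07035190.
Var(ȳ) = (1 − 0.07035190)·35100000/2553 = 0.92964810·13748.531 = 12781.296.

12781.3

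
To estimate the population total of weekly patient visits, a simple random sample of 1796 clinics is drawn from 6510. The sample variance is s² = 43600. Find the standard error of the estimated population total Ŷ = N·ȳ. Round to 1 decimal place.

27294.5

Var(Ŷ) = N²·Var(ȳ) = N²·(1 − n/N)·s²/n.
f = 1796/6510 = 0.27588326; Var(ȳ) = 0.72411674·43600/1796 = 17.578781.
Var(Ŷ) = 6510² · 17.578781 = 7.449905 × 10^8.
SE(Ŷ) = √(7.449905 × 10^8) = 27294.5.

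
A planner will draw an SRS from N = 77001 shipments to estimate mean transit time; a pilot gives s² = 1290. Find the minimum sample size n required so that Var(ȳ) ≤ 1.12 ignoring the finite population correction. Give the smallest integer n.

Without fpc, n₀ = s²/D = 1290/1.12 = 1151.7857.
Rounding up, n = 1152.

1152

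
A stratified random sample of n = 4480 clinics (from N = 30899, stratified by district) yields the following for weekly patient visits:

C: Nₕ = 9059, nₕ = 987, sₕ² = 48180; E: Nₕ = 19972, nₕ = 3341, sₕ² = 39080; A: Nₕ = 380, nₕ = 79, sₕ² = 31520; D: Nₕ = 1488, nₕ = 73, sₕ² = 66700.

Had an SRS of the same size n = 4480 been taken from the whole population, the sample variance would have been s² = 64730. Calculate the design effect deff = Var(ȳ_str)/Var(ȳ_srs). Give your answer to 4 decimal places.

0.7990

Var(ȳ_str) = Σ Wₕ²(1−fₕ)sₕ²/nₕ with Wₕ = Nₕ/30899:
  C: (9059/30899)²·(1−987/9059)·48180/987 = 3.7387137
  E: (19972/30899)²·(1−3341/19972)·39080/3341 = 4.0693885
  A: (380/30899)²·(1−79/380)·31520/79 = 0.047799171
  D: (1488/30899)²·(1−73/1488)·66700/73 = 2.0149928
  → Var(ȳ_str) = 9.8708942.
Var(ȳ_srs) = (1 − 4480/30899)·64730/4480 = 12.353771.
deff = 9.8708942 / 12.353771 = 0.7990.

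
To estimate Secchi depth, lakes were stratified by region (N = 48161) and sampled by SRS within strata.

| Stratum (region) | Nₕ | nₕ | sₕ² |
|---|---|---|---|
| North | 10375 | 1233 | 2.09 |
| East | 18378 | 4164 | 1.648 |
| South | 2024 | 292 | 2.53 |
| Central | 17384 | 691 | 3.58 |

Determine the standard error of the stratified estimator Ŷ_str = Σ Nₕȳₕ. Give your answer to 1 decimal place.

1340.9

Var(Ŷ_str) = Σₕ Nₕ²(1 − fₕ)sₕ²/nₕ.
North: 10375²·(1 − 1233/10375)·2.09/1233 = 160772.78.
East: 18378²·(1 − 4164/18378)·1.648/4164 = 103385.84.
South: 2024²·(1 − 292/2024)·2.53/292 = 30373.586.
Central: 17384²·(1 − 691/17384)·3.58/691 = 1.5034503 × 10^6.
Sum = 1.7979825 × 10^6.
SE = √(1.7979825 × 10^6) = 1340.9.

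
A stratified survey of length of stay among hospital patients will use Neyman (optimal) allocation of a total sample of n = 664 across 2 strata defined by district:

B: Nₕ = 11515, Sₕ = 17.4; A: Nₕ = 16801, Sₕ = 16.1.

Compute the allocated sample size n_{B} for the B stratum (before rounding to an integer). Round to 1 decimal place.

282.5

Neyman allocation: nₕ = n·NₕSₕ / Σⱼ NⱼSⱼ.
Σ NⱼSⱼ = 11515·17.4 + 16801·16.1 = 470857.1.
n_{B} = 664·11515·17.4 / 470857.1 = 282.5.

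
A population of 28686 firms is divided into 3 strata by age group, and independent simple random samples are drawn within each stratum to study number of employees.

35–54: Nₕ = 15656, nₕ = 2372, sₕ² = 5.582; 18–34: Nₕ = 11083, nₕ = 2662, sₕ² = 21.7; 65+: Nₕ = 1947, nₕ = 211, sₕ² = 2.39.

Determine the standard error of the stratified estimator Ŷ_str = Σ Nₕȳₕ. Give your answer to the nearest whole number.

1135

Var(Ŷ_str) = Σₕ Nₕ²(1 − fₕ)sₕ²/nₕ.
35–54: 15656²·(1 − 2372/15656)·5.582/2372 = 489423.51.
18–34: 11083²·(1 − 2662/11083)·21.7/2662 = 760803.82.
65+: 1947²·(1 − 211/1947)·2.39/211 = 38285.217.
Sum = 1.2885125 × 10^6.
SE = √(1.2885125 × 10^6) = 1135.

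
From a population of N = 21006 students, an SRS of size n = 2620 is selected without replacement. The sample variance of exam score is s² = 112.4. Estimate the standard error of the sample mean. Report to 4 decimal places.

0.1938

Under SRS without replacement, Var(ȳ) = (1 − f)·s²/n with f = n/N = 2620/21006 = 0.12472627.
Var(ȳ) = (1 − 0.12472627)·112.4/2620 = 0.87527373·0.042900763 = 0.037549911.
SE(ȳ) = √(0.037549911) = 0.1938.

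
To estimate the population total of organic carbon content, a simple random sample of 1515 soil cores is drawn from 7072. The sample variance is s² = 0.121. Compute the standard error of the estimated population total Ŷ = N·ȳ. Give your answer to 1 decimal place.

56.0

Var(Ŷ) = N²·Var(ȳ) = N²·(1 − n/N)·s²/n.
f = 1515/7072 = 0.21422511; Var(ȳ) = 0.78577489·0.121/1515 = 6.2758258 × 10^-5.
Var(Ŷ) = 7072² · (6.2758258 × 10^-5) = 3138.7403.
SE(Ŷ) = √(3138.7403) = 56.0.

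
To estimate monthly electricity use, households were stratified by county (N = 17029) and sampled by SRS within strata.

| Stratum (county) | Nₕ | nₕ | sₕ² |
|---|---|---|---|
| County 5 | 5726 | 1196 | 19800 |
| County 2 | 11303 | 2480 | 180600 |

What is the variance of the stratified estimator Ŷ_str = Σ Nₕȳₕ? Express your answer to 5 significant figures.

Var(Ŷ_str) = Σₕ Nₕ²(1 − fₕ)sₕ²/nₕ.
County 5: 5726²·(1 − 1196/5726)·19800/1196 = 4.2942127 × 10^8.
County 2: 11303²·(1 − 2480/11303)·180600/2480 = 7.2623315 × 10^9.
Sum = 7.6917528 × 10^9.

7.6918 × 10^9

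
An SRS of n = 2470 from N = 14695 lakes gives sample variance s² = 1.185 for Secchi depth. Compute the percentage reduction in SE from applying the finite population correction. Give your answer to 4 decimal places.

8.7906

f = n/N = 2470/14695 = 0.16808438.
SE_no-fpc = √(s²/n) = 0.021903358; SE_fpc = √((1−f)s²/n) = 0.019977923.
Ratio = √(1−f) = 0.91209408. Reduction = 100·(1 − 0.91209408) = 8.7906%.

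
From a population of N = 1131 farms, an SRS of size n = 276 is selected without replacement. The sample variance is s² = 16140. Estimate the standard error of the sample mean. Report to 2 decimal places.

Under SRS without replacement, Var(ȳ) = (1 − f)·s²/n with f = n/N = 276/1131 = 0.24403183.
Var(ȳ) = (1 − 0.24403183)·16140/276 = 0.75596817·58.478261 = 44.207704.
SE(ȳ) = √(44.207704) = 6.65.

6.65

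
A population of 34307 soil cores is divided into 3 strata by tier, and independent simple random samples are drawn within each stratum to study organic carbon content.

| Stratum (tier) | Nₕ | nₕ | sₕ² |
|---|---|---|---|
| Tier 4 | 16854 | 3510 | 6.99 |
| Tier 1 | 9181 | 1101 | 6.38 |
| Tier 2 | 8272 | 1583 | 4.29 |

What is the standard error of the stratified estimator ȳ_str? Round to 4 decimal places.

Var(ȳ_str) = Σₕ Wₕ²(1 − fₕ)sₕ²/nₕ with Wₕ = Nₕ/N, N = 34307.
Tier 4: Wₕ = 0.49127000; term = 0.49127000²·(1 − 0.20825917)·6.99/3510 = 3.8053411 × 10^-4.
Tier 1: Wₕ = 0.26761302; term = 0.26761302²·(1 − 0.11992158)·6.38/1101 = 3.6523234 × 10^-4.
Tier 2: Wₕ = 0.24111697; term = 0.24111697²·(1 − 0.19136847)·4.29/1583 = 1.2740387 × 10^-4.
Sum = 8.7317032 × 10^-4.
SE = √(8.7317032 × 10^-4) = 0.0295.

0.0295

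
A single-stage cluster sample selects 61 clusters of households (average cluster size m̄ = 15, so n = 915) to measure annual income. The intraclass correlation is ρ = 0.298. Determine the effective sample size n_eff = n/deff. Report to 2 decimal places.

deff = 1 + (15 − 1)·0.298 = 1 + 4.172 = 5.172.
n_eff = 915 / 5.172 = 176.91.

176.91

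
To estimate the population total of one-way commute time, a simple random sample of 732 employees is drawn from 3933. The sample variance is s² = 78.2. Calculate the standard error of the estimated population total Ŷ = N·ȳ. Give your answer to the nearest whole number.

Var(Ŷ) = N²·Var(ȳ) = N²·(1 − n/N)·s²/n.
f = 732/3933 = 0.18611747; Var(ȳ) = 0.81388253·78.2/732 = 0.08694756.
Var(Ŷ) = 3933² · 0.08694756 = 1.3449474 × 10^6.
SE(Ŷ) = √(1.3449474 × 10^6) = 1160.

1160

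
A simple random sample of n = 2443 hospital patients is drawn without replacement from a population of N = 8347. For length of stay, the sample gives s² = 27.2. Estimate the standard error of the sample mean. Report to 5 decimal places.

Under SRS without replacement, Var(ȳ) = (1 − f)·s²/n with f = n/N = 2443/8347 = 0.29268000.
Var(ȳ) = (1 − 0.29268000)·27.2/2443 = 0.70732000·0.011133852 = 0.007875196.
SE(ȳ) = √(0.007875196) = 0.08874.

0.08874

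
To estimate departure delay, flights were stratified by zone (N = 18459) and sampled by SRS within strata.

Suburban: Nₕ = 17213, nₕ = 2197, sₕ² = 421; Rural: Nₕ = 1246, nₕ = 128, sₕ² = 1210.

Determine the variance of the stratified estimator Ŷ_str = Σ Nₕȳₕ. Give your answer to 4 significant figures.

Var(Ŷ_str) = Σₕ Nₕ²(1 − fₕ)sₕ²/nₕ.
Suburban: 17213²·(1 − 2197/17213)·421/2197 = 4.9529377 × 10^7.
Rural: 1246²·(1 − 128/1246)·1210/128 = 1.3168468 × 10^7.
Sum = 6.2697845 × 10^7.

6.270 × 10^7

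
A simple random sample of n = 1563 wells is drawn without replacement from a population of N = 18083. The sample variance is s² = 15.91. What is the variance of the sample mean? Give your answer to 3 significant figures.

Under SRS without replacement, Var(ȳ) = (1 − f)·s²/n with f = n/N = 1563/18083 = 0.08643477.
Var(ȳ) = (1 − 0.08643477)·15.91/1563 = 0.91356523·0.010179143 = 0.0092993108.

0.00930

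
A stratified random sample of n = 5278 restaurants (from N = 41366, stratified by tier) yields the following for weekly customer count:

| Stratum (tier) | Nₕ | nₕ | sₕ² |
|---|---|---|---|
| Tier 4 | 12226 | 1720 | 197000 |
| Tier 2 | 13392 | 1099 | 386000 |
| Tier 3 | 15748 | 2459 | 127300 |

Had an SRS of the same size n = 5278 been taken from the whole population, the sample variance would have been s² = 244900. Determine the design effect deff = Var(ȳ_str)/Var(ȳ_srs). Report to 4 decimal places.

Var(ȳ_str) = Σ Wₕ²(1−fₕ)sₕ²/nₕ with Wₕ = Nₕ/41366:
  Tier 4: (12226/41366)²·(1−1720/12226)·197000/1720 = 8.5975065
  Tier 2: (13392/41366)²·(1−1099/13392)·386000/1099 = 33.791376
  Tier 3: (15748/41366)²·(1−2459/15748)·127300/2459 = 6.3314113
  → Var(ȳ_str) = 48.720294.
Var(ȳ_srs) = (1 − 5278/41366)·244900/5278 = 40.479831.
deff = 48.720294 / 40.479831 = 1.2036.

1.2036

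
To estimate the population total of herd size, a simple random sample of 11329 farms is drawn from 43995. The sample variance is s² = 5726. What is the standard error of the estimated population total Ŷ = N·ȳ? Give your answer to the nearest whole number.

Var(Ŷ) = N²·Var(ȳ) = N²·(1 − n/N)·s²/n.
f = 11329/43995 = 0.25750653; Var(ȳ) = 0.74249347·5726/11329 = 0.37527739.
Var(Ŷ) = 43995² · 0.37527739 = 7.2637191 × 10^8.
SE(Ŷ) = √(7.2637191 × 10^8) = 26951.

26951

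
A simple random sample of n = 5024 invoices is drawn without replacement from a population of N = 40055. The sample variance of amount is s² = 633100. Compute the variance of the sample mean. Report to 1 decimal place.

110.2

Under SRS without replacement, Var(ȳ) = (1 − f)·s²/n with f = n/N = 5024/40055 = 0.12542754.
Var(ȳ) = (1 − 0.12542754)·633100/5024 = 0.87457246·126.01513 = 110.20936.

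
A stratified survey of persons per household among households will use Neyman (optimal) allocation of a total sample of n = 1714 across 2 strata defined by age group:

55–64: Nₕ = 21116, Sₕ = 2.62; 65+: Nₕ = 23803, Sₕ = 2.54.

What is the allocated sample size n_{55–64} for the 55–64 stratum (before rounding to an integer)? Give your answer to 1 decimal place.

Neyman allocation: nₕ = n·NₕSₕ / Σⱼ NⱼSⱼ.
Σ NⱼSⱼ = 21116·2.62 + 23803·2.54 = 115783.54.
n_{55–64} = 1714·21116·2.62 / 115783.54 = 819.0.

819.0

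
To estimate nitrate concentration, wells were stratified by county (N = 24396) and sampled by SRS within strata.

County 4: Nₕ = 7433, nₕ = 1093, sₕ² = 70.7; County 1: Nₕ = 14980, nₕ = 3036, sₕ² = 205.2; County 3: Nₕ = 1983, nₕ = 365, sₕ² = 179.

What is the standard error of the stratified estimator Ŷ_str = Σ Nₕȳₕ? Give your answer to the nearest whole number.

Var(Ŷ_str) = Σₕ Nₕ²(1 − fₕ)sₕ²/nₕ.
County 4: 7433²·(1 − 1093/7433)·70.7/1093 = 3.0482645 × 10^6.
County 1: 14980²·(1 − 3036/14980)·205.2/3036 = 1.2093088 × 10^7.
County 3: 1983²·(1 − 365/1983)·179/365 = 1.5734806 × 10^6.
Sum = 1.6714833 × 10^7.
SE = √(1.6714833 × 10^7) = 4088.

4088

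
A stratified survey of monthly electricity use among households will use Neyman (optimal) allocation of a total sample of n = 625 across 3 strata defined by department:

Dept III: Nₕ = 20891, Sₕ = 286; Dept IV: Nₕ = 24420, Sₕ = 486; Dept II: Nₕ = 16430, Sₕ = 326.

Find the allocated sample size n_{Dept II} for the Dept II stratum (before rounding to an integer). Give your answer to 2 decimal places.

Neyman allocation: nₕ = n·NₕSₕ / Σⱼ NⱼSⱼ.
Σ NⱼSⱼ = 20891·286 + 24420·486 + 16430·326 = 2.3199126 × 10^7.
n_{Dept II} = 625·16430·326 / (2.3199126 × 10^7) = 144.30.

144.30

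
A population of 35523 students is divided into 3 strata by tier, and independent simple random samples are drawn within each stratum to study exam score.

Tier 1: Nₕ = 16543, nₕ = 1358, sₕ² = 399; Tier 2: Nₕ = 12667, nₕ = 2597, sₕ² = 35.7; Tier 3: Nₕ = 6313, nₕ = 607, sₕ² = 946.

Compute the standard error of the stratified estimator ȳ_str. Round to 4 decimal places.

0.3231

Var(ȳ_str) = Σₕ Wₕ²(1 − fₕ)sₕ²/nₕ with Wₕ = Nₕ/N, N = 35523.
Tier 1: Wₕ = 0.46569828; term = 0.46569828²·(1 − 0.08208910)·399/1358 = 0.058490175.
Tier 2: Wₕ = 0.35658587; term = 0.35658587²·(1 − 0.20502092)·35.7/2597 = 0.0013895694.
Tier 3: Wₕ = 0.17771585; term = 0.17771585²·(1 − 0.09615080)·946/607 = 0.044488804.
Sum = 0.10436855.
SE = √(0.10436855) = 0.3231.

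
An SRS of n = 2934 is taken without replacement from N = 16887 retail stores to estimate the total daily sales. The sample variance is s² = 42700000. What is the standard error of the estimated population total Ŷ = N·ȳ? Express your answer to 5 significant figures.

Var(Ŷ) = N²·Var(ȳ) = N²·(1 − n/N)·s²/n.
f = 2934/16887 = 0.17374312; Var(ȳ) = 0.82625688·42700000/2934 = 12024.938.
Var(Ŷ) = 16887² · 12024.938 = 3.4291608 × 10^12.
SE(Ŷ) = √(3.4291608 × 10^12) = 1.8518 × 10^6.

1.8518 × 10^6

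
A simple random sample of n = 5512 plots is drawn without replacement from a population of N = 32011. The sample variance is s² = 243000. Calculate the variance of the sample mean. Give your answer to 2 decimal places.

Under SRS without replacement, Var(ȳ) = (1 − f)·s²/n with f = n/N = 5512/32011 = 0.17219081.
Var(ȳ) = (1 − 0.17219081)·243000/5512 = 0.82780919·44.085631 = 36.494491.

36.49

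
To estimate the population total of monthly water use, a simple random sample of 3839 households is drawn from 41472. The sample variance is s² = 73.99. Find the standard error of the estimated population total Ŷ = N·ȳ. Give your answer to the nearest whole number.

5485

Var(Ŷ) = N²·Var(ȳ) = N²·(1 − n/N)·s²/n.
f = 3839/41472 = 0.09256848; Var(ȳ) = 0.90743152·73.99/3839 = 0.017489153.
Var(Ŷ) = 41472² · 0.017489153 = 3.0080063 × 10^7.
SE(Ŷ) = √(3.0080063 × 10^7) = 5485.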